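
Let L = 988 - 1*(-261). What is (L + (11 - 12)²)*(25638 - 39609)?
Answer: -17463750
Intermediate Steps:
L = 1249 (L = 988 + 261 = 1249)
(L + (11 - 12)²)*(25638 - 39609) = (1249 + (11 - 12)²)*(25638 - 39609) = (1249 + (-1)²)*(-13971) = (1249 + 1)*(-13971) = 1250*(-13971) = -17463750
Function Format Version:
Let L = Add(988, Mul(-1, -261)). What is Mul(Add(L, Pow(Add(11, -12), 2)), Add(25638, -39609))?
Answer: -17463750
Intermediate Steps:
L = 1249 (L = Add(988, 261) = 1249)
Mul(Add(L, Pow(Add(11, -12), 2)), Add(25638, -39609)) = Mul(Add(1249, Pow(Add(11, -12), 2)), Add(25638, -39609)) = Mul(Add(1249, Pow(-1, 2)), -13971) = Mul(Add(1249, 1), -13971) = Mul(1250, -13971) = -17463750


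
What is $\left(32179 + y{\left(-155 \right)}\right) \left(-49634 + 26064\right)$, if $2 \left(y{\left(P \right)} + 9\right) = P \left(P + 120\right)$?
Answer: $-822180525$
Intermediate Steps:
$y{\left(P \right)} = -9 + \frac{P \left(120 + P\right)}{2}$ ($y{\left(P \right)} = -9 + \frac{P \left(P + 120\right)}{2} = -9 + \frac{P \left(120 + P\right)}{2}$)
$\left(32179 + y{\left(-155 \right)}\right) \left(-49634 + 26064\right) = \left(32179 + \left(-9 + \frac{\left(-155\right)^{2}}{2} + 60 \left(-155\right)\right)\right) \left(-49634 + 26064\right) = \left(32179 - - \frac{5407}{2}\right) \left(-23570\right) = \left(32179 + \frac{5407}{2}\right) \left(-23570\right) = \frac{69765}{2} \left(-23570\right) = -822180525$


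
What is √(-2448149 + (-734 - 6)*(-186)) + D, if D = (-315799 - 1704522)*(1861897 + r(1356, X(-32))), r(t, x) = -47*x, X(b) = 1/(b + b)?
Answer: -240744389927055/64 + I*√2310509 ≈ -3.7616e+12 + 1520.0*I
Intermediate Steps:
X(b) = 1/(2*b)
D = -240744389927055/64 (D = (-315799 - 1704522)*(1861897 - 47/(2*(-32))) = -2020321*(1861897 - 47*(-1)/(2*32)) = -2020321*(1861897 - 47*(-1/64)) = -2020321*(1861897 + 47/64) = -2020321*119161455/64 = -240744389927055/64 ≈ -3.7616e+12)
√(-2448149 + (-734 - 6)*(-186)) + D = √(-2448149 + (-734 - 6)*(-186)) - 240744389927055/64 = √(-2448149 - 740*(-186)) - 240744389927055/64 = √(-2448149 + 137640) - 240744389927055/64 = √(-2310509) - 240744389927055/64 = I*√2310509 - 240744389927055/64 = -240744389927055/64 + I*√2310509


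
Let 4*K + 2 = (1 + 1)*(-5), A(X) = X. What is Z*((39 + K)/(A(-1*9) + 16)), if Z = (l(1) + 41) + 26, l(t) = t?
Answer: 2448/7 ≈ 349.71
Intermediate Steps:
K = -3 (K = -1/2 + ((1 + 1)*(-5))/4 = -1/2 + (2*(-5))/4 = -1/2 + (1/4)*(-10) = -1/2 - 5/2 = -3)
Z = 68 (Z = (1 + 41) + 26 = 42 + 26 = 68)
Z*((39 + K)/(A(-1*9) + 16)) = 68*((39 - 3)/(-1*9 + 16)) = 68*(36/(-9 + 16)) = 68*(36/7) = 2448/7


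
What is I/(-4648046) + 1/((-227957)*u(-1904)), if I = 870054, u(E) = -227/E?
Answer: -22515436053245/120259449599497 ≈ -0.18722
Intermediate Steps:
I/(-4648046) + 1/((-227957)*u(-1904)) = 870054/(-4648046) + 1/((-227957)*((-227/(-1904)))) = 870054*(-1/4648046) - 1/(227957*((-227*(-1/1904)))) = -435027/2324023 - 1/(227957*227/1904) = -435027/2324023 - 1/227957*1904/227 = -435027/2324023 - 1904/51746239 = -22515436053245/120259449599497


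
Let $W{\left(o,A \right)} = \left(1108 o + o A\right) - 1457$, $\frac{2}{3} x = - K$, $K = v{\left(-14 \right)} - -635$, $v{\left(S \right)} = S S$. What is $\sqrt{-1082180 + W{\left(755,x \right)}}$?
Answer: $\frac{i \sqrt{4752818}}{2} \approx 1090.0 i$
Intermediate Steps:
$v{\left(S \right)} = S^{2}$
$K = 831$ ($K = \left(-14\right)^{2} - -635 = 196 + 635 = 831$)
$x = - \frac{2493}{2}$ ($x = \frac{3 \left(\left(-1\right) 831\right)}{2} = \frac{3}{2} \left(-831\right) = - \frac{2493}{2} \approx -1246.5$)
$W{\left(o,A \right)} = -1457 + 1108 o + A o$ ($W{\left(o,A \right)} = \left(1108 o + A o\right) - 1457 = -1457 + 1108 o + A o$)
$\sqrt{-1082180 + W{\left(755,x \right)}} = \sqrt{-1082180 - \frac{212049}{2}} = \sqrt{- \frac{2376409}{2}} = \frac{i \sqrt{4752818}}{2}$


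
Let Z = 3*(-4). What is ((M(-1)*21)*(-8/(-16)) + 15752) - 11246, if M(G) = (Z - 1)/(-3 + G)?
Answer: 36321/8 ≈ 4540.1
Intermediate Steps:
Z = -12
M(G) = -13/(-3 + G) (M(G) = (-12 - 1)/(-3 + G) = -13/(-3 + G))
((M(-1)*21)*(-8/(-16)) + 15752) - 11246 = ((-13/(-3 - 1)*21)*(-8/(-16)) + 15752) - 11246 = ((-13/(-4)*21)*(-8*(-1/16)) + 15752) - 11246 = ((-13*(-¼)*21)*(½) + 15752) - 11246 = (((13/4)*21)*(½) + 15752) - 11246 = ((273/4)*(½) + 15752) - 11246 = (273/8 + 15752) - 11246 = 126289/8 - 11246 = 36321/8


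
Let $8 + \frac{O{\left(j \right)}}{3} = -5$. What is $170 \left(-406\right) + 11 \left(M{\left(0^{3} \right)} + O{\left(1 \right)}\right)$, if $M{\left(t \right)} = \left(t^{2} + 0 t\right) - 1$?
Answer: $-69460$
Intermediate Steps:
$O{\left(j \right)} = -39$ ($O{\left(j \right)} = -24 + 3 \left(-5\right) = -24 - 15 = -39$)
$M{\left(t \right)} = -1 + t^{2}$ ($M{\left(t \right)} = \left(t^{2} + 0\right) - 1 = t^{2} - 1 = -1 + t^{2}$)
$170 \left(-406\right) + 11 \left(M{\left(0^{3} \right)} + O{\left(1 \right)}\right) = 170 \left(-406\right) + 11 \left(\left(-1 + \left(0^{3}\right)^{2}\right) - 39\right) = -69020 + 11 \left(\left(-1 + 0^{2}\right) - 39\right) = -69020 + 11 \left(\left(-1 + 0\right) - 39\right) = -69020 + 11 \left(-1 - 39\right) = -69020 + 11 \left(-40\right) = -69020 - 440 = -69460$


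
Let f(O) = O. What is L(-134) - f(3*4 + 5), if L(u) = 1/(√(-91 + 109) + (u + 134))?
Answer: -17 + √2/6 ≈ -16.764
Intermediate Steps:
L(u) = 1/(134 + u + 3*√2) (L(u) = 1/(√18 + (134 + u)) = 1/(3*√2 + (134 + u)) = 1/(134 + u + 3*√2))
L(-134) - f(3*4 + 5) = 1/(134 - 134 + 3*√2) - (3*4 + 5) = 1/(3*√2) - (12 + 5) = √2/6 - 1*17 = √2/6 - 17 = -17 + √2/6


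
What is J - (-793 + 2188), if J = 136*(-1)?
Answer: -1531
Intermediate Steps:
J = -136
J - (-793 + 2188) = -136 - (-793 + 2188) = -136 - 1*1395 = -136 - 1395 = -1531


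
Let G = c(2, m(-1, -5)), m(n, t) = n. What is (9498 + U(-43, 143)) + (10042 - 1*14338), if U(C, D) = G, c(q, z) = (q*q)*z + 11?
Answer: 5209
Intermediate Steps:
c(q, z) = 11 + z*q**2 (c(q, z) = q**2*z + 11 = z*q**2 + 11 = 11 + z*q**2)
G = 7 (G = 11 - 1*2**2 = 11 - 1*4 = 11 - 4 = 7)
U(C, D) = 7
(9498 + U(-43, 143)) + (10042 - 1*14338) = (9498 + 7) + (10042 - 1*14338) = 9505 + (10042 - 14338) = 9505 - 4296 = 5209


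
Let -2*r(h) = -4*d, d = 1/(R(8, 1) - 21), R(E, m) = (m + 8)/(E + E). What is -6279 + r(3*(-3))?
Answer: -2053265/327 ≈ -6279.1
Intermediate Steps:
R(E, m) = (8 + m)/(2*E) (R(E, m) = (8 + m)/((2*E)) = (8 + m)*(1/(2*E)) = (8 + m)/(2*E))
d = -16/327 (d = 1/((½)*(8 + 1)/8 - 21) = 1/((½)*(⅛)*9 - 21) = 1/(9/16 - 21) = 1/(-327/16) = -16/327 ≈ -0.048930)
r(h) = -32/327 (r(h) = -(-2)*(-16)/327 = -½*64/327 = -32/327)
-6279 + r(3*(-3)) = -6279 - 32/327 = -2053265/327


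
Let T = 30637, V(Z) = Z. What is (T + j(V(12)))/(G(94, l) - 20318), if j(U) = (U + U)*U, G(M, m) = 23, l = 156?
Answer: -6185/4059 ≈ -1.5238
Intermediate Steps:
j(U) = 2*U**2 (j(U) = (2*U)*U = 2*U**2)
(T + j(V(12)))/(G(94, l) - 20318) = (30637 + 2*12**2)/(23 - 20318) = (30637 + 2*144)/(-20295) = (30637 + 288)*(-1/20295) = 30925*(-1/20295) = -6185/4059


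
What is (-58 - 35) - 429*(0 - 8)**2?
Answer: -27549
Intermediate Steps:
(-58 - 35) - 429*(0 - 8)**2 = -93 - 429*(-8)**2 = -93 - 429*64 = -93 - 27456 = -27549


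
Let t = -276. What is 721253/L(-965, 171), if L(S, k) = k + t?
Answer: -721253/105 ≈ -6869.1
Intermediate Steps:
L(S, k) = -276 + k (L(S, k) = k - 276 = -276 + k)
721253/L(-965, 171) = 721253/(-276 + 171) = 721253/(-105) = 721253*(-1/105) = -721253/105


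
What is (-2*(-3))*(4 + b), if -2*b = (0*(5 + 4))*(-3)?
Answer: 24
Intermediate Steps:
b = 0 (b = -0*(5 + 4)*(-3)/2 = -0*9*(-3)/2 = -0*(-3) = -1/2*0 = 0)
(-2*(-3))*(4 + b) = (-2*(-3))*(4 + 0) = 6*4 = 24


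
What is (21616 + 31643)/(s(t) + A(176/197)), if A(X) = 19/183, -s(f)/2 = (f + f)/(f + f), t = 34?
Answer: -9746397/347 ≈ -28088.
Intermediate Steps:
s(f) = -2 (s(f) = -2*(f + f)/(f + f) = -2*2*f/(2*f) = -2*2*f*1/(2*f) = -2*1 = -2)
A(X) = 19/183 (A(X) = 19*(1/183) = 19/183)
(21616 + 31643)/(s(t) + A(176/197)) = (21616 + 31643)/(-2 + 19/183) = 53259/(-347/183) = 53259*(-183/347) = -9746397/347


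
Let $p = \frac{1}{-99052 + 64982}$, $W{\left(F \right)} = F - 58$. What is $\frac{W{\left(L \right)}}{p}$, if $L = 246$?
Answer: $-6405160$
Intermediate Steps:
$W{\left(F \right)} = -58 + F$
$p = - \frac{1}{34070}$ ($p = \frac{1}{-34070} = - \frac{1}{34070} \approx -2.9351 \cdot 10^{-5}$)
$\frac{W{\left(L \right)}}{p} = \frac{-58 + 246}{- \frac{1}{34070}} = 188 \left(-34070\right) = -6405160$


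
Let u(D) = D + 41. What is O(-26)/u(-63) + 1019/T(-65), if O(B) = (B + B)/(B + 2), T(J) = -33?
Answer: -1363/44 ≈ -30.977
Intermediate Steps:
u(D) = 41 + D
O(B) = 2*B/(2 + B) (O(B) = (2*B)/(2 + B) = 2*B/(2 + B))
O(-26)/u(-63) + 1019/T(-65) = (2*(-26)/(2 - 26))/(41 - 63) + 1019/(-33) = (2*(-26)/(-24))/(-22) + 1019*(-1/33) = (2*(-26)*(-1/24))*(-1/22) - 1019/33 = (13/6)*(-1/22) - 1019/33 = -13/132 - 1019/33 = -1363/44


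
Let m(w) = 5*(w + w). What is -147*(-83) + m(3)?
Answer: 12231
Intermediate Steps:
m(w) = 10*w (m(w) = 5*(2*w) = 10*w)
-147*(-83) + m(3) = -147*(-83) + 10*3 = 12201 + 30 = 12231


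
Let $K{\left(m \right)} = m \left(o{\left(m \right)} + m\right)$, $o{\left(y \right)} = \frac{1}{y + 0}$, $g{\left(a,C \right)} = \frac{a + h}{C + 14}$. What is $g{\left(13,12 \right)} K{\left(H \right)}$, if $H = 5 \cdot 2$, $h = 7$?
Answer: $\frac{1010}{13} \approx 77.692$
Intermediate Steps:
$g{\left(a,C \right)} = \frac{7 + a}{14 + C}$ ($g{\left(a,C \right)} = \frac{a + 7}{C + 14} = \frac{7 + a}{14 + C}$)
$H = 10$
$o{\left(y \right)} = \frac{1}{y}$
$K{\left(m \right)} = m \left(m + \frac{1}{m}\right)$ ($K{\left(m \right)} = m \left(\frac{1}{m} + m\right) = m \left(m + \frac{1}{m}\right)$)
$g{\left(13,12 \right)} K{\left(H \right)} = \frac{7 + 13}{14 + 12} \left(1 + 10^{2}\right) = \frac{1}{26} \cdot 20 \left(1 + 100\right) = \frac{1}{26} \cdot 20 \cdot 101 = \frac{10}{13} \cdot 101 = \frac{1010}{13}$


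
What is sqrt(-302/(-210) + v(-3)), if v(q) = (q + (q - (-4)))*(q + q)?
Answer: sqrt(148155)/105 ≈ 3.6658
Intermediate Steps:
v(q) = 2*q*(4 + 2*q) (v(q) = (q + (q - 1*(-4)))*(2*q) = (q + (q + 4))*(2*q) = (q + (4 + q))*(2*q) = (4 + 2*q)*(2*q) = 2*q*(4 + 2*q))
sqrt(-302/(-210) + v(-3)) = sqrt(-302/(-210) + 4*(-3)*(2 - 3)) = sqrt(-302*(-1/210) + 4*(-3)*(-1)) = sqrt(151/105 + 12) = sqrt(1411/105) = sqrt(148155)/105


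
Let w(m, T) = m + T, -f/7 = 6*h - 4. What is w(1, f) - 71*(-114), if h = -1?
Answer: 8165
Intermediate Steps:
f = 70 (f = -7*(6*(-1) - 4) = -7*(-6 - 4) = -7*(-10) = 70)
w(m, T) = T + m
w(1, f) - 71*(-114) = (70 + 1) - 71*(-114) = 71 + 8094 = 8165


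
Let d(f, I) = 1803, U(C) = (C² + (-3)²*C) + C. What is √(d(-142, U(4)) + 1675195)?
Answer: √1676998 ≈ 1295.0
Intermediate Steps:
U(C) = C² + 10*C (U(C) = (C² + 9*C) + C = C² + 10*C)
√(d(-142, U(4)) + 1675195) = √(1803 + 1675195) = √1676998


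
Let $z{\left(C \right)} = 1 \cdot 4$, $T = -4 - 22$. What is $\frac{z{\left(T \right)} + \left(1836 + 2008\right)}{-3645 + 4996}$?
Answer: $\frac{3848}{1351} \approx 2.8483$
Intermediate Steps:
$T = -26$ ($T = -4 - 22 = -26$)
$z{\left(C \right)} = 4$
$\frac{z{\left(T \right)} + \left(1836 + 2008\right)}{-3645 + 4996} = \frac{4 + \left(1836 + 2008\right)}{-3645 + 4996} = \frac{4 + 3844}{1351} = 3848 \cdot \frac{1}{1351} = \frac{3848}{1351}$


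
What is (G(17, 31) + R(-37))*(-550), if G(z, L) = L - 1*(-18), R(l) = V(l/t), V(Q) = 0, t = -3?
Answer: -26950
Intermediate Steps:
R(l) = 0
G(z, L) = 18 + L (G(z, L) = L + 18 = 18 + L)
(G(17, 31) + R(-37))*(-550) = ((18 + 31) + 0)*(-550) = (49 + 0)*(-550) = 49*(-550) = -26950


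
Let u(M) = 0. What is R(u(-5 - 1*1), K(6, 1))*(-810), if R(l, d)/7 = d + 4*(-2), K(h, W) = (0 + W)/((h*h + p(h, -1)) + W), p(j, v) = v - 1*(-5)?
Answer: 1854090/41 ≈ 45222.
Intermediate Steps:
p(j, v) = 5 + v (p(j, v) = v + 5 = 5 + v)
K(h, W) = W/(4 + W + h²) (K(h, W) = (0 + W)/((h*h + (5 - 1)) + W) = W/((h² + 4) + W) = W/((4 + h²) + W) = W/(4 + W + h²))
R(l, d) = -56 + 7*d (R(l, d) = 7*(d + 4*(-2)) = 7*(d - 8) = 7*(-8 + d) = -56 + 7*d)
R(u(-5 - 1*1), K(6, 1))*(-810) = (-56 + 7*(1/(4 + 1 + 6²)))*(-810) = (-56 + 7*(1/(4 + 1 + 36)))*(-810) = (-56 + 7*(1/41))*(-810) = (-56 + 7/41)*(-810) = -2289/41*(-810) = 1854090/41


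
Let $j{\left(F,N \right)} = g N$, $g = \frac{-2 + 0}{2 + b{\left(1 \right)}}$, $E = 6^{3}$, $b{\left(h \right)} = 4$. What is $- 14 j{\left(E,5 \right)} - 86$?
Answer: $- \frac{188}{3} \approx -62.667$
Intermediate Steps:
$E = 216$
$g = - \frac{1}{3}$ ($g = \frac{-2 + 0}{2 + 4} = - \frac{2}{6} = \left(-2\right) \frac{1}{6} = - \frac{1}{3} \approx -0.33333$)
$j{\left(F,N \right)} = - \frac{N}{3}$
$- 14 j{\left(E,5 \right)} - 86 = - 14 \left(\left(- \frac{1}{3}\right) 5\right) - 86 = \left(-14\right) \left(- \frac{5}{3}\right) - 86 = \frac{70}{3} - 86 = - \frac{188}{3}$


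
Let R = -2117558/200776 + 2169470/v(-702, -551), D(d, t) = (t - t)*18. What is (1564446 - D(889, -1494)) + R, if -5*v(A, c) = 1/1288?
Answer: -1402402527532131/100388 ≈ -1.3970e+10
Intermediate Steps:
v(A, c) = -1/6440 (v(A, c) = -⅕/1288 = -⅕*1/1288 = -1/6440)
D(d, t) = 0 (D(d, t) = 0*18 = 0)
R = -1402559579137179/100388 (R = -2117558/200776 + 2169470/(-1/6440) = -2117558*1/200776 + 2169470*(-6440) = -1058779/100388 - 13971386800 = -1402559579137179/100388 ≈ -1.3971e+10)
(1564446 - D(889, -1494)) + R = (1564446 - 1*0) - 1402559579137179/100388 = (1564446 + 0) - 1402559579137179/100388 = 1564446 - 1402559579137179/100388 = -1402402527532131/100388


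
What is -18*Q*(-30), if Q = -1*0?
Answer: 0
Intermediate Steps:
Q = 0
-18*Q*(-30) = -18*0*(-30) = 0*(-30) = 0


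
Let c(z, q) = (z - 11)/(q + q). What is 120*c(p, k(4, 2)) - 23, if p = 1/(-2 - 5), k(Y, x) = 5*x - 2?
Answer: -746/7 ≈ -106.57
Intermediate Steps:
k(Y, x) = -2 + 5*x
p = -⅐ (p = 1/(-7) = -⅐ ≈ -0.14286)
c(z, q) = (-11 + z)/(2*q) (c(z, q) = (-11 + z)/((2*q)) = (-11 + z)*(1/(2*q)) = (-11 + z)/(2*q))
120*c(p, k(4, 2)) - 23 = 120*((-11 - ⅐)/(2*(-2 + 5*2))) - 23 = 120*((½)*(-78/7)/(-2 + 10)) - 23 = 120*((½)*(-78/7)/8) - 23 = 120*((½)*(⅛)*(-78/7)) - 23 = 120*(-39/56) - 23 = -585/7 - 23 = -746/7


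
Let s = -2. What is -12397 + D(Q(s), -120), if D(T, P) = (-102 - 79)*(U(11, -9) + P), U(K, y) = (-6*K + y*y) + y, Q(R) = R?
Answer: 8237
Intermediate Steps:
U(K, y) = y + y² - 6*K (U(K, y) = (-6*K + y²) + y = (y² - 6*K) + y = y + y² - 6*K)
D(T, P) = -1086 - 181*P (D(T, P) = (-102 - 79)*((-9 + (-9)² - 6*11) + P) = -181*((-9 + 81 - 66) + P) = -181*(6 + P) = -1086 - 181*P)
-12397 + D(Q(s), -120) = -12397 + (-1086 - 181*(-120)) = -12397 + (-1086 + 21720) = -12397 + 20634 = 8237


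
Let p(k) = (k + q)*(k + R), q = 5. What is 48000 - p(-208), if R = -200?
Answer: -34824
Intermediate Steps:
p(k) = (-200 + k)*(5 + k) (p(k) = (k + 5)*(k - 200) = (5 + k)*(-200 + k) = (-200 + k)*(5 + k))
48000 - p(-208) = 48000 - (-1000 + (-208)² - 195*(-208)) = 48000 - (-1000 + 43264 + 40560) = 48000 - 1*82824 = 48000 - 82824 = -34824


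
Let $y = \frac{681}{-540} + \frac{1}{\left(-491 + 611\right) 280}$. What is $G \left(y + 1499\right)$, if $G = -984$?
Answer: $- \frac{6189855403}{4200} \approx -1.4738 \cdot 10^{6}$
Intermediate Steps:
$y = - \frac{127117}{100800}$ ($y = 681 \left(- \frac{1}{540}\right) + \frac{1}{120} \cdot \frac{1}{280} = - \frac{227}{180} + \frac{1}{120} \cdot \frac{1}{280} = - \frac{227}{180} + \frac{1}{33600} = - \frac{127117}{100800} \approx -1.2611$)
$G \left(y + 1499\right) = - 984 \left(- \frac{127117}{100800} + 1499\right) = \left(-984\right) \frac{150972083}{100800} = - \frac{6189855403}{4200}$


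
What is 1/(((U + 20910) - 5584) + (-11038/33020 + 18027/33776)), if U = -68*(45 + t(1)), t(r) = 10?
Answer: 278820880/3230474323693 ≈ 8.6310e-5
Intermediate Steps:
U = -3740 (U = -68*(45 + 10) = -68*55 = -3740)
1/(((U + 20910) - 5584) + (-11038/33020 + 18027/33776)) = 1/(((-3740 + 20910) - 5584) + (-11038/33020 + 18027/33776)) = 1/((17170 - 5584) + (-11038*1/33020 + 18027*(1/33776))) = 1/(11586 + (-5519/16510 + 18027/33776)) = 1/(11586 + 55608013/278820880) = 1/(3230474323693/278820880) = 278820880/3230474323693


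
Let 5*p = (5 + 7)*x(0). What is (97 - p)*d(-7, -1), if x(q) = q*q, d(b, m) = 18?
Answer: 1746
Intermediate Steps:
x(q) = q²
p = 0 (p = ((5 + 7)*0²)/5 = (12*0)/5 = (⅕)*0 = 0)
(97 - p)*d(-7, -1) = (97 - 1*0)*18 = (97 + 0)*18 = 97*18 = 1746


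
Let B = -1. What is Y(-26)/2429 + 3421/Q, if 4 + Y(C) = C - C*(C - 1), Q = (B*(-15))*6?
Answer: 8243729/218610 ≈ 37.710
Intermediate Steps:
Q = 90 (Q = -1*(-15)*6 = 15*6 = 90)
Y(C) = -4 + C - C*(-1 + C) (Y(C) = -4 + (C - C*(C - 1)) = -4 + (C - C*(-1 + C)) = -4 + C - C*(-1 + C))
Y(-26)/2429 + 3421/Q = (-4 - 1*(-26)² + 2*(-26))/2429 + 3421/90 = (-4 - 1*676 - 52)*(1/2429) + 3421*(1/90) = (-4 - 676 - 52)*(1/2429) + 3421/90 = -732*1/2429 + 3421/90 = -732/2429 + 3421/90 = 8243729/218610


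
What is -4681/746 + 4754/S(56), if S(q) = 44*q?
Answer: -1996875/459536 ≈ -4.3454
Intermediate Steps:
-4681/746 + 4754/S(56) = -4681/746 + 4754/((44*56)) = -4681*1/746 + 4754/2464 = -4681/746 + 4754*(1/2464) = -4681/746 + 2377/1232 = -1996875/459536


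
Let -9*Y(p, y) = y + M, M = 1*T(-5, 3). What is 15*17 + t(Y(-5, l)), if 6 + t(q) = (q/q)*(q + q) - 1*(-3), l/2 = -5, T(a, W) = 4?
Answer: 760/3 ≈ 253.33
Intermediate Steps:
l = -10 (l = 2*(-5) = -10)
M = 4 (M = 1*4 = 4)
Y(p, y) = -4/9 - y/9 (Y(p, y) = -(y + 4)/9 = -(4 + y)/9 = -4/9 - y/9)
t(q) = -3 + 2*q (t(q) = -6 + ((q/q)*(q + q) - 1*(-3)) = -6 + (1*(2*q) + 3) = -6 + (2*q + 3) = -6 + (3 + 2*q) = -3 + 2*q)
15*17 + t(Y(-5, l)) = 15*17 + (-3 + 2*(-4/9 - ⅑*(-10))) = 255 + (-3 + 2*(-4/9 + 10/9)) = 255 + (-3 + 2*(⅔)) = 255 + (-3 + 4/3) = 255 - 5/3 = 760/3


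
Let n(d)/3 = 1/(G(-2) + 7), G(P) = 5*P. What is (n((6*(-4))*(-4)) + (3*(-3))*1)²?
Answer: 100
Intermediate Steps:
n(d) = -1 (n(d) = 3/(5*(-2) + 7) = 3/(-10 + 7) = 3/(-3) = 3*(-⅓) = -1)
(n((6*(-4))*(-4)) + (3*(-3))*1)² = (-1 + (3*(-3))*1)² = (-1 - 9*1)² = (-1 - 9)² = (-10)² = 100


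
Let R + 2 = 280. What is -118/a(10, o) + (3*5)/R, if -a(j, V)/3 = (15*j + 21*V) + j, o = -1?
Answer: 281/834 ≈ 0.33693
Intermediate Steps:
a(j, V) = -63*V - 48*j (a(j, V) = -3*((15*j + 21*V) + j) = -3*(16*j + 21*V) = -63*V - 48*j)
R = 278 (R = -2 + 280 = 278)
-118/a(10, o) + (3*5)/R = -118/(-63*(-1) - 48*10) + (3*5)/278 = -118/(63 - 480) + 15*(1/278) = -118/(-417) + 15/278 = -118*(-1/417) + 15/278 = 118/417 + 15/278 = 281/834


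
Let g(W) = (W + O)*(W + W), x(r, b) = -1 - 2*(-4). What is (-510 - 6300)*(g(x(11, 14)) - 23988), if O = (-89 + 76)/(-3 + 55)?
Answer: 162714735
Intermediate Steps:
x(r, b) = 7 (x(r, b) = -1 + 8 = 7)
O = -¼ (O = -13/52 = -13*1/52 = -¼ ≈ -0.25000)
g(W) = 2*W*(-¼ + W) (g(W) = (W - ¼)*(W + W) = (-¼ + W)*(2*W) = 2*W*(-¼ + W))
(-510 - 6300)*(g(x(11, 14)) - 23988) = (-510 - 6300)*((½)*7*(-1 + 4*7) - 23988) = -6810*((½)*7*(-1 + 28) - 23988) = -6810*((½)*7*27 - 23988) = -6810*(189/2 - 23988) = -6810*(-47787/2) = 162714735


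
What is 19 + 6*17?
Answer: 121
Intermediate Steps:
19 + 6*17 = 19 + 102 = 121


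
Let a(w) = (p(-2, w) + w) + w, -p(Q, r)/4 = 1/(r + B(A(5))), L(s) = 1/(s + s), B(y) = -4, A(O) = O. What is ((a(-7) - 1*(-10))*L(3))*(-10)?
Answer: 200/33 ≈ 6.0606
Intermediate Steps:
L(s) = 1/(2*s)
p(Q, r) = -4/(-4 + r) (p(Q, r) = -4/(r - 4) = -4/(-4 + r))
a(w) = -4/(-4 + w) + 2*w (a(w) = (-4/(-4 + w) + w) + w = (w - 4/(-4 + w)) + w = -4/(-4 + w) + 2*w)
((a(-7) - 1*(-10))*L(3))*(-10) = ((2*(-2 - 7*(-4 - 7))/(-4 - 7) - 1*(-10))*((½)/3))*(-10) = ((2*(-2 - 7*(-11))/(-11) + 10)*((½)*(⅓)))*(-10) = ((2*(-1/11)*(-2 + 77) + 10)*(⅙))*(-10) = ((2*(-1/11)*75 + 10)*(⅙))*(-10) = ((-150/11 + 10)*(⅙))*(-10) = -40/11*⅙*(-10) = -20/33*(-10) = 200/33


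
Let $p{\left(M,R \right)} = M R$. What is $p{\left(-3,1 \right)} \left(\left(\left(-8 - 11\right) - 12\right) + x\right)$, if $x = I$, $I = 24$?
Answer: $21$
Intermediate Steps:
$x = 24$
$p{\left(-3,1 \right)} \left(\left(\left(-8 - 11\right) - 12\right) + x\right) = \left(-3\right) 1 \left(\left(\left(-8 - 11\right) - 12\right) + 24\right) = - 3 \left(\left(-19 - 12\right) + 24\right) = - 3 \left(-31 + 24\right) = \left(-3\right) \left(-7\right) = 21$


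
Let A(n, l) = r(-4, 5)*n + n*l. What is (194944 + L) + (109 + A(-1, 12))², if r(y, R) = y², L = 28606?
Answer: 230111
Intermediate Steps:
A(n, l) = 16*n + l*n (A(n, l) = (-4)²*n + n*l = 16*n + l*n)
(194944 + L) + (109 + A(-1, 12))² = (194944 + 28606) + (109 - (16 + 12))² = 223550 + (109 - 1*28)² = 223550 + (109 - 28)² = 223550 + 81² = 223550 + 6561 = 230111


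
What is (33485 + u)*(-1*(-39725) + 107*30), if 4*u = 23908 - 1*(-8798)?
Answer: 3577473005/2 ≈ 1.7887e+9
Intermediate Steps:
u = 16353/2 (u = (23908 - 1*(-8798))/4 = (23908 + 8798)/4 = (1/4)*32706 = 16353/2 ≈ 8176.5)
(33485 + u)*(-1*(-39725) + 107*30) = (33485 + 16353/2)*(-1*(-39725) + 107*30) = 83323*(39725 + 3210)/2 = (83323/2)*42935 = 3577473005/2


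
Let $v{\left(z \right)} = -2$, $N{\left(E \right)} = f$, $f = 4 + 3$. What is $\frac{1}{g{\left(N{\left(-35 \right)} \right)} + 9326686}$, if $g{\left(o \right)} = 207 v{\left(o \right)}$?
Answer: $\frac{1}{9326272} \approx 1.0722 \cdot 10^{-7}$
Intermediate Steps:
$f = 7$
$N{\left(E \right)} = 7$
$g{\left(o \right)} = -414$ ($g{\left(o \right)} = 207 \left(-2\right) = -414$)
$\frac{1}{g{\left(N{\left(-35 \right)} \right)} + 9326686} = \frac{1}{-414 + 9326686} = \frac{1}{9326272}$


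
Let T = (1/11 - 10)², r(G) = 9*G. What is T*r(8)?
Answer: 855432/121 ≈ 7069.7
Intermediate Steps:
T = 11881/121 (T = (1*(1/11) - 10)² = (1/11 - 10)² = (-109/11)² = 11881/121 ≈ 98.190)
T*r(8) = 11881*(9*8)/121 = (11881/121)*72 = 855432/121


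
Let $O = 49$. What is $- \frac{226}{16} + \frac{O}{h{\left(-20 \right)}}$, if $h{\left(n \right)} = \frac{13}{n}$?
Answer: $- \frac{9309}{104} \approx -89.51$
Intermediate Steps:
$- \frac{226}{16} + \frac{O}{h{\left(-20 \right)}} = - \frac{226}{16} + \frac{49}{13 \frac{1}{-20}} = \left(-226\right) \frac{1}{16} + \frac{49}{13 \left(- \frac{1}{20}\right)} = - \frac{113}{8} + \frac{49}{- \frac{13}{20}} = - \frac{113}{8} + 49 \left(- \frac{20}{13}\right) = - \frac{113}{8} - \frac{980}{13} = - \frac{9309}{104}$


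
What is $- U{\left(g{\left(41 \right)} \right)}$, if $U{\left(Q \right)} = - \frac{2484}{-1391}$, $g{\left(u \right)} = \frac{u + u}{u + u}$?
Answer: $- \frac{2484}{1391} \approx -1.7858$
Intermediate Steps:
$g{\left(u \right)} = 1$ ($g{\left(u \right)} = \frac{2 u}{2 u} = 2 u \frac{1}{2 u} = 1$)
$U{\left(Q \right)} = \frac{2484}{1391}$ ($U{\left(Q \right)} = \left(-2484\right) \left(- \frac{1}{1391}\right) = \frac{2484}{1391}$)
$- U{\left(g{\left(41 \right)} \right)} = \left(-1\right) \frac{2484}{1391} = - \frac{2484}{1391}$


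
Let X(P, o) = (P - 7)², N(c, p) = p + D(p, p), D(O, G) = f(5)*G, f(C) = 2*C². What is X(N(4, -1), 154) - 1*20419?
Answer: -17055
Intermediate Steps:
D(O, G) = 50*G (D(O, G) = (2*5²)*G = (2*25)*G = 50*G)
N(c, p) = 51*p (N(c, p) = p + 50*p = 51*p)
X(P, o) = (-7 + P)²
X(N(4, -1), 154) - 1*20419 = (-7 + 51*(-1))² - 1*20419 = (-7 - 51)² - 20419 = (-58)² - 20419 = 3364 - 20419 = -17055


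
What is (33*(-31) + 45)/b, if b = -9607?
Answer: 978/9607 ≈ 0.10180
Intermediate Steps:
(33*(-31) + 45)/b = (33*(-31) + 45)/(-9607) = (-1023 + 45)*(-1/9607) = -978*(-1/9607) = 978/9607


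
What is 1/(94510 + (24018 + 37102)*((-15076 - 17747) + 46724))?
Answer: 1/849723630 ≈ 1.1769e-9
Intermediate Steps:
1/(94510 + (24018 + 37102)*((-15076 - 17747) + 46724)) = 1/(94510 + 61120*(-32823 + 46724)) = 1/(94510 + 61120*13901) = 1/(94510 + 849629120) = 1/849723630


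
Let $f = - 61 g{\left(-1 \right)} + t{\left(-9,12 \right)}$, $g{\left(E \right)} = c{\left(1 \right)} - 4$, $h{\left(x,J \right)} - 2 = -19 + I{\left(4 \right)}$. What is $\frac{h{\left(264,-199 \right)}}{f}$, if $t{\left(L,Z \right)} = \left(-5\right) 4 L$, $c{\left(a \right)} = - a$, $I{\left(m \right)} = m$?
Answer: $- \frac{13}{485} \approx -0.026804$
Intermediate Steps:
$h{\left(x,J \right)} = -13$ ($h{\left(x,J \right)} = 2 + \left(-19 + 4\right) = 2 - 15 = -13$)
$t{\left(L,Z \right)} = - 20 L$
$g{\left(E \right)} = -5$ ($g{\left(E \right)} = \left(-1\right) 1 - 4 = -1 - 4 = -5$)
$f = 485$ ($f = \left(-61\right) \left(-5\right) - -180 = 305 + 180 = 485$)
$\frac{h{\left(264,-199 \right)}}{f} = - \frac{13}{485}$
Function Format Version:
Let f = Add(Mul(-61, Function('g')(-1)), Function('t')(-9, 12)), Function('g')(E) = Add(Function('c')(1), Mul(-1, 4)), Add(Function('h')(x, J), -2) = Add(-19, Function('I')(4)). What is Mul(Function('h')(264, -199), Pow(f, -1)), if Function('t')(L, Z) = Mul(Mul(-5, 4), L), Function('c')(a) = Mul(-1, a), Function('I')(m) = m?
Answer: Rational(-13, 485) ≈ -0.026804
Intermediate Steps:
Function('h')(x, J) = -13 (Function('h')(x, J) = Add(2, Add(-19, 4)) = Add(2, -15) = -13)
Function('t')(L, Z) = Mul(-20, L)
Function('g')(E) = -5 (Function('g')(E) = Add(Mul(-1, 1), Mul(-1, 4)) = Add(-1, -4) = -5)
f = 485 (f = Add(Mul(-61, -5), Mul(-20, -9)) = Add(305, 180) = 485)
Mul(Function('h')(264, -199), Pow(f, -1)) = Mul(-13, Pow(485, -1)) = Mul(-13, Rational(1, 485)) = Rational(-13, 485)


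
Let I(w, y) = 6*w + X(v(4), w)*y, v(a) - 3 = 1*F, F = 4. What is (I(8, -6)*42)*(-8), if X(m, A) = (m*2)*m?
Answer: 181440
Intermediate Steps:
v(a) = 7 (v(a) = 3 + 1*4 = 3 + 4 = 7)
X(m, A) = 2*m² (X(m, A) = (2*m)*m = 2*m²)
I(w, y) = 6*w + 98*y (I(w, y) = 6*w + (2*7²)*y = 6*w + (2*49)*y = 6*w + 98*y)
(I(8, -6)*42)*(-8) = ((6*8 + 98*(-6))*42)*(-8) = ((48 - 588)*42)*(-8) = -540*42*(-8) = -22680*(-8) = 181440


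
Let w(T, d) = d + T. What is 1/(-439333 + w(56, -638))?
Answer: -1/439915 ≈ -2.2732e-6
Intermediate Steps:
w(T, d) = T + d
1/(-439333 + w(56, -638)) = 1/(-439333 + (56 - 638)) = 1/(-439333 - 582) = 1/(-439915) = -1/439915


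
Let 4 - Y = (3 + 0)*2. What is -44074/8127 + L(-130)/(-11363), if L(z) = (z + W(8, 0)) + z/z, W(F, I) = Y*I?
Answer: -499764479/92347101 ≈ -5.4118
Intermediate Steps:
Y = -2 (Y = 4 - (3 + 0)*2 = 4 - 3*2 = 4 - 1*6 = 4 - 6 = -2)
W(F, I) = -2*I
L(z) = 1 + z (L(z) = (z - 2*0) + z/z = (z + 0) + 1 = z + 1 = 1 + z)
-44074/8127 + L(-130)/(-11363) = -44074/8127 + (1 - 130)/(-11363) = -44074*1/8127 - 129*(-1/11363) = -44074/8127 + 129/11363 = -499764479/92347101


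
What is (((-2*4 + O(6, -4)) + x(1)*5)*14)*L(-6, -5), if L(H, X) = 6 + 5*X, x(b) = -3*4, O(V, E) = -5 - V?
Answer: 21014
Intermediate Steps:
x(b) = -12
(((-2*4 + O(6, -4)) + x(1)*5)*14)*L(-6, -5) = (((-2*4 + (-5 - 1*6)) - 12*5)*14)*(6 + 5*(-5)) = (((-8 + (-5 - 6)) - 60)*14)*(6 - 25) = (((-8 - 11) - 60)*14)*(-19) = ((-19 - 60)*14)*(-19) = -79*14*(-19) = -1106*(-19) = 21014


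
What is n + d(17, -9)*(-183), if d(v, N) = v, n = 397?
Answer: -2714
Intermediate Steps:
n + d(17, -9)*(-183) = 397 + 17*(-183) = 397 - 3111 = -2714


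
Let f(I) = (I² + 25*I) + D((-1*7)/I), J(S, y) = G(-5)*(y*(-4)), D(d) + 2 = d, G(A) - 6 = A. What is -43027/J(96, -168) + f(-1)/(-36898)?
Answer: -41778881/652512 ≈ -64.028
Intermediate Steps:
G(A) = 6 + A
D(d) = -2 + d
J(S, y) = -4*y (J(S, y) = (6 - 5)*(y*(-4)) = 1*(-4*y) = -4*y)
f(I) = -2 + I² - 7/I + 25*I (f(I) = (I² + 25*I) + (-2 + (-1*7)/I) = (I² + 25*I) + (-2 - 7/I) = -2 + I² - 7/I + 25*I)
-43027/J(96, -168) + f(-1)/(-36898) = -43027/((-4*(-168))) + (-2 + (-1)² - 7/(-1) + 25*(-1))/(-36898) = -43027/672 + (-2 + 1 - 7*(-1) - 25)*(-1/36898) = -43027*1/672 + (-2 + 1 + 7 - 25)*(-1/36898) = -43027/672 - 19*(-1/36898) = -43027/672 + 1/1942 = -41778881/652512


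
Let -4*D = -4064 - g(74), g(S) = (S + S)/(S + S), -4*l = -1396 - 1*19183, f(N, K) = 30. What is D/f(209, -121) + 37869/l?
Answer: 522209/12664 ≈ 41.236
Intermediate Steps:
l = 20579/4 (l = -(-1396 - 1*19183)/4 = -(-1396 - 19183)/4 = -¼*(-20579) = 20579/4 ≈ 5144.8)
g(S) = 1 (g(S) = (2*S)/((2*S)) = (2*S)*(1/(2*S)) = 1)
D = 4065/4 (D = -(-4064 - 1*1)/4 = -(-4064 - 1)/4 = -¼*(-4065) = 4065/4 ≈ 1016.3)
D/f(209, -121) + 37869/l = (4065/4)/30 + 37869/(20579/4) = (4065/4)*(1/30) + 37869*(4/20579) = 271/8 + 11652/1583 = 522209/12664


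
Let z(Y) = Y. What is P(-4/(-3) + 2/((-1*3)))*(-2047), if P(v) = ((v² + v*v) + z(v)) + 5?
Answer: -120773/9 ≈ -13419.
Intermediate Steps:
P(v) = 5 + v + 2*v² (P(v) = ((v² + v*v) + v) + 5 = ((v² + v²) + v) + 5 = (2*v² + v) + 5 = (v + 2*v²) + 5 = 5 + v + 2*v²)
P(-4/(-3) + 2/((-1*3)))*(-2047) = (5 + (-4/(-3) + 2/((-1*3))) + 2*(-4/(-3) + 2/((-1*3)))²)*(-2047) = (5 + (-4*(-⅓) + 2/(-3)) + 2*(-4*(-⅓) + 2/(-3))²)*(-2047) = (5 + (4/3 + 2*(-⅓)) + 2*(4/3 + 2*(-⅓))²)*(-2047) = (5 + (4/3 - ⅔) + 2*(4/3 - ⅔)²)*(-2047) = (5 + ⅔ + 2*(⅔)²)*(-2047) = (5 + ⅔ + 2*(4/9))*(-2047) = (5 + ⅔ + 8/9)*(-2047) = (59/9)*(-2047) = -120773/9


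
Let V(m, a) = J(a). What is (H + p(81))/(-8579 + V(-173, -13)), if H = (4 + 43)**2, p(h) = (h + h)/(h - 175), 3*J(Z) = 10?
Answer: -311226/1209169 ≈ -0.25739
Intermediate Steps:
J(Z) = 10/3 (J(Z) = (1/3)*10 = 10/3)
V(m, a) = 10/3
p(h) = 2*h/(-175 + h) (p(h) = (2*h)/(-175 + h) = 2*h/(-175 + h))
H = 2209 (H = 47**2 = 2209)
(H + p(81))/(-8579 + V(-173, -13)) = (2209 + 2*81/(-175 + 81))/(-8579 + 10/3) = (2209 + 2*81/(-94))/(-25727/3) = (2209 + 2*81*(-1/94))*(-3/25727) = (2209 - 81/47)*(-3/25727) = (103742/47)*(-3/25727) = -311226/1209169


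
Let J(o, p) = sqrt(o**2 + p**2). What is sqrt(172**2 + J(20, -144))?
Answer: 2*sqrt(7396 + sqrt(1321)) ≈ 172.42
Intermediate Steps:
sqrt(172**2 + J(20, -144)) = sqrt(172**2 + sqrt(20**2 + (-144)**2)) = sqrt(29584 + sqrt(400 + 20736)) = sqrt(29584 + sqrt(21136)) = sqrt(29584 + 4*sqrt(1321))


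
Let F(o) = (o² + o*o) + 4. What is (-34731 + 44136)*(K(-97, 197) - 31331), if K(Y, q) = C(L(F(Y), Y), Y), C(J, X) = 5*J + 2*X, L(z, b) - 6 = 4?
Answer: -296022375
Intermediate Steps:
F(o) = 4 + 2*o² (F(o) = (o² + o²) + 4 = 2*o² + 4 = 4 + 2*o²)
L(z, b) = 10 (L(z, b) = 6 + 4 = 10)
C(J, X) = 2*X + 5*J
K(Y, q) = 50 + 2*Y (K(Y, q) = 2*Y + 5*10 = 2*Y + 50 = 50 + 2*Y)
(-34731 + 44136)*(K(-97, 197) - 31331) = (-34731 + 44136)*((50 + 2*(-97)) - 31331) = 9405*((50 - 194) - 31331) = 9405*(-144 - 31331) = 9405*(-31475) = -296022375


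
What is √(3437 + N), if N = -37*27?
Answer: √2438 ≈ 49.376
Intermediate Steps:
N = -999
√(3437 + N) = √(3437 - 999) = √2438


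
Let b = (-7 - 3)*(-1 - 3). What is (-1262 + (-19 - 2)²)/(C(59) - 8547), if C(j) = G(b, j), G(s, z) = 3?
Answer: 821/8544 ≈ 0.096091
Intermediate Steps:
b = 40 (b = -10*(-4) = 40)
C(j) = 3
(-1262 + (-19 - 2)²)/(C(59) - 8547) = (-1262 + (-19 - 2)²)/(3 - 8547) = (-1262 + (-21)²)/(-8544) = (-1262 + 441)*(-1/8544) = -821*(-1/8544) = 821/8544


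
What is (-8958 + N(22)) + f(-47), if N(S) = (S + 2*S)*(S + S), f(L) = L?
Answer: -6101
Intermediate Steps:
N(S) = 6*S² (N(S) = (3*S)*(2*S) = 6*S²)
(-8958 + N(22)) + f(-47) = (-8958 + 6*22²) - 47 = (-8958 + 6*484) - 47 = (-8958 + 2904) - 47 = -6054 - 47 = -6101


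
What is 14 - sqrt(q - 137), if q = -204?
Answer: 14 - I*sqrt(341) ≈ 14.0 - 18.466*I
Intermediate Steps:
14 - sqrt(q - 137) = 14 - sqrt(-204 - 137) = 14 - sqrt(-341) = 14 - I*sqrt(341)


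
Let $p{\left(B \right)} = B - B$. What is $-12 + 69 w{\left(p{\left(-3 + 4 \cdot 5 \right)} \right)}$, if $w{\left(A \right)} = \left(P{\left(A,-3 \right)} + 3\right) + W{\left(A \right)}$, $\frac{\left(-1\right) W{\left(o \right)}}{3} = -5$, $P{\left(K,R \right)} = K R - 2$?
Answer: $1092$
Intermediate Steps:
$P{\left(K,R \right)} = -2 + K R$
$W{\left(o \right)} = 15$ ($W{\left(o \right)} = \left(-3\right) \left(-5\right) = 15$)
$p{\left(B \right)} = 0$
$w{\left(A \right)} = 16 - 3 A$ ($w{\left(A \right)} = \left(\left(-2 + A \left(-3\right)\right) + 3\right) + 15 = \left(\left(-2 - 3 A\right) + 3\right) + 15 = \left(1 - 3 A\right) + 15 = 16 - 3 A$)
$-12 + 69 w{\left(p{\left(-3 + 4 \cdot 5 \right)} \right)} = -12 + 69 \left(16 - 0\right) = -12 + 69 \left(16 + 0\right) = -12 + 69 \cdot 16 = -12 + 1104 = 1092$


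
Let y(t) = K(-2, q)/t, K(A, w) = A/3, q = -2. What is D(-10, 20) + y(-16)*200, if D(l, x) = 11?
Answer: 58/3 ≈ 19.333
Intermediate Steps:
K(A, w) = A/3 (K(A, w) = A*(⅓) = A/3)
y(t) = -2/(3*t) (y(t) = ((⅓)*(-2))/t = -2/(3*t))
D(-10, 20) + y(-16)*200 = 11 - ⅔/(-16)*200 = 11 - ⅔*(-1/16)*200 = 11 + (1/24)*200 = 11 + 25/3 = 58/3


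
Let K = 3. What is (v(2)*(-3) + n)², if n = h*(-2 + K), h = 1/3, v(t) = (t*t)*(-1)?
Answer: 1369/9 ≈ 152.11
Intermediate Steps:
v(t) = -t² (v(t) = t²*(-1) = -t²)
h = ⅓ ≈ 0.33333
n = ⅓ (n = (-2 + 3)/3 = (⅓)*1 = ⅓ ≈ 0.33333)
(v(2)*(-3) + n)² = (-1*2²*(-3) + ⅓)² = (-1*4*(-3) + ⅓)² = (-4*(-3) + ⅓)² = (12 + ⅓)² = (37/3)² = 1369/9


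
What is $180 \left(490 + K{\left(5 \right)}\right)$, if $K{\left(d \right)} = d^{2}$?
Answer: $92700$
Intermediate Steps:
$180 \left(490 + K{\left(5 \right)}\right) = 180 \left(490 + 5^{2}\right) = 180 \left(490 + 25\right) = 180 \cdot 515 = 92700$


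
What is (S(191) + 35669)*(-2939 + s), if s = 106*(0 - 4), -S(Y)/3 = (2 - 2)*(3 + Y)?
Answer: -119954847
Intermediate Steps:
S(Y) = 0 (S(Y) = -3*(2 - 2)*(3 + Y) = -0*(3 + Y) = -3*0 = 0)
s = -424 (s = 106*(-4) = -424)
(S(191) + 35669)*(-2939 + s) = (0 + 35669)*(-2939 - 424) = 35669*(-3363) = -119954847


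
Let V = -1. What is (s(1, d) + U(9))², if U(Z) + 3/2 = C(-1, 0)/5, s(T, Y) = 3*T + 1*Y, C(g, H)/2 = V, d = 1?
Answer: 441/100 ≈ 4.4100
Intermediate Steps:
C(g, H) = -2 (C(g, H) = 2*(-1) = -2)
s(T, Y) = Y + 3*T (s(T, Y) = 3*T + Y = Y + 3*T)
U(Z) = -19/10 (U(Z) = -3/2 - 2/5 = -3/2 - 2*⅕ = -3/2 - ⅖ = -19/10)
(s(1, d) + U(9))² = ((1 + 3*1) - 19/10)² = ((1 + 3) - 19/10)² = (4 - 19/10)² = (21/10)² = 441/100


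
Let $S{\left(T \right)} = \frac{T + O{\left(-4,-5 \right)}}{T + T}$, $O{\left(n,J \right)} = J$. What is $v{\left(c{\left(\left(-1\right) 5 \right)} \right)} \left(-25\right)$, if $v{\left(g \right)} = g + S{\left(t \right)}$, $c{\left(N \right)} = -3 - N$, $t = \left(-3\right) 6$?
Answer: $- \frac{2375}{36} \approx -65.972$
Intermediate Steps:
$t = -18$
$S{\left(T \right)} = \frac{-5 + T}{2 T}$ ($S{\left(T \right)} = \frac{T - 5}{T + T} = \frac{-5 + T}{2 T}$)
$v{\left(g \right)} = \frac{23}{36} + g$ ($v{\left(g \right)} = g + \frac{-5 - 18}{2 \left(-18\right)} = g + \frac{1}{2} \left(- \frac{1}{18}\right) \left(-23\right) = g + \frac{23}{36} = \frac{23}{36} + g$)
$v{\left(c{\left(\left(-1\right) 5 \right)} \right)} \left(-25\right) = \left(\frac{23}{36} - \left(3 - 5\right)\right) \left(-25\right) = \left(\frac{23}{36} - -2\right) \left(-25\right) = \left(\frac{23}{36} + \left(-3 + 5\right)\right) \left(-25\right) = \left(\frac{23}{36} + 2\right) \left(-25\right) = \frac{95}{36} \left(-25\right) = - \frac{2375}{36}$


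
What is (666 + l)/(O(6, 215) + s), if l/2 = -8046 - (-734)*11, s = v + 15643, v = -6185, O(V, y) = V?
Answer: 361/4732 ≈ 0.076289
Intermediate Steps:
s = 9458 (s = -6185 + 15643 = 9458)
l = 56 (l = 2*(-8046 - (-734)*11) = 2*(-8046 - 1*(-8074)) = 2*(-8046 + 8074) = 2*28 = 56)
(666 + l)/(O(6, 215) + s) = (666 + 56)/(6 + 9458) = 722/9464 = 722*(1/9464) = 361/4732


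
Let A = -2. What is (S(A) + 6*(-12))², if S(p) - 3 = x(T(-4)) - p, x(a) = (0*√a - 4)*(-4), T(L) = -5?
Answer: 2601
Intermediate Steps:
x(a) = 16 (x(a) = (0 - 4)*(-4) = -4*(-4) = 16)
S(p) = 19 - p (S(p) = 3 + (16 - p) = 19 - p)
(S(A) + 6*(-12))² = ((19 - 1*(-2)) + 6*(-12))² = ((19 + 2) - 72)² = (21 - 72)² = (-51)² = 2601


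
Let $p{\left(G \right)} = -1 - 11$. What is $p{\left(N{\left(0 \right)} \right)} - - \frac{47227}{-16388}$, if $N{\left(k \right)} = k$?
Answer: $- \frac{243883}{16388} \approx -14.882$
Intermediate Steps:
$p{\left(G \right)} = -12$ ($p{\left(G \right)} = -1 - 11 = -12$)
$p{\left(N{\left(0 \right)} \right)} - - \frac{47227}{-16388} = -12 - - \frac{47227}{-16388} = -12 - \left(-47227\right) \left(- \frac{1}{16388}\right) = -12 - \frac{47227}{16388} = - \frac{243883}{16388}$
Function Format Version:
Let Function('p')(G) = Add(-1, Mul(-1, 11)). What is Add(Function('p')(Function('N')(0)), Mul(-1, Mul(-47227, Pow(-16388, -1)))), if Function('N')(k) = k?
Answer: Rational(-243883, 16388) ≈ -14.882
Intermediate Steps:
Function('p')(G) = -12 (Function('p')(G) = Add(-1, -11) = -12)
Add(Function('p')(Function('N')(0)), Mul(-1, Mul(-47227, Pow(-16388, -1)))) = Add(-12, Mul(-1, Mul(-47227, Pow(-16388, -1)))) = Add(-12, Mul(-1, Mul(-47227, Rational(-1, 16388)))) = Add(-12, Mul(-1, Rational(47227, 16388))) = Add(-12, Rational(-47227, 16388)) = Rational(-243883, 16388)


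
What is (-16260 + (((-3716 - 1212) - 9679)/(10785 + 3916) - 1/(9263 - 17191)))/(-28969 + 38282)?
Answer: -1895211114875/1085425754264 ≈ -1.7461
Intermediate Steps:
(-16260 + (((-3716 - 1212) - 9679)/(10785 + 3916) - 1/(9263 - 17191)))/(-28969 + 38282) = (-16260 + ((-4928 - 9679)/14701 - 1/(-7928)))/9313 = (-16260 + (-14607*1/14701 - 1*(-1/7928)))*(1/9313) = (-16260 + (-14607/14701 + 1/7928))*(1/9313) = (-16260 - 115789595/116549528)*(1/9313) = -1895211114875/116549528*1/9313 = -1895211114875/1085425754264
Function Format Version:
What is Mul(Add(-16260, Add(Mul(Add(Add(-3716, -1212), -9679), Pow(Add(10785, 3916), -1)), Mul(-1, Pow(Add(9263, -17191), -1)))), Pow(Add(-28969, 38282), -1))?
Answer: Rational(-1895211114875, 1085425754264) ≈ -1.7461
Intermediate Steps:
Mul(Add(-16260, Add(Mul(Add(Add(-3716, -1212), -9679), Pow(Add(10785, 3916), -1)), Mul(-1, Pow(Add(9263, -17191), -1)))), Pow(Add(-28969, 38282), -1)) = Mul(Add(-16260, Add(Mul(Add(-4928, -9679), Pow(14701, -1)), Mul(-1, Pow(-7928, -1)))), Pow(9313, -1)) = Mul(Add(-16260, Add(Mul(-14607, Rational(1, 14701)), Mul(-1, Rational(-1, 7928)))), Rational(1, 9313)) = Mul(Add(-16260, Add(Rational(-14607, 14701), Rational(1, 7928))), Rational(1, 9313)) = Mul(Add(-16260, Rational(-115789595, 116549528)), Rational(1, 9313)) = Mul(Rational(-1895211114875, 116549528), Rational(1, 9313)) = Rational(-1895211114875, 1085425754264)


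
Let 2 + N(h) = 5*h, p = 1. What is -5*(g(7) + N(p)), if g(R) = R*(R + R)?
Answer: -505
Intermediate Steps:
g(R) = 2*R**2 (g(R) = R*(2*R) = 2*R**2)
N(h) = -2 + 5*h
-5*(g(7) + N(p)) = -5*(2*7**2 + (-2 + 5*1)) = -5*(2*49 + (-2 + 5)) = -5*(98 + 3) = -5*101 = -505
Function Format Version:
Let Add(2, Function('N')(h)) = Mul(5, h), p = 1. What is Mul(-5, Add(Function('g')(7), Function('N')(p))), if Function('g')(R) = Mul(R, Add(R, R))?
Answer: -505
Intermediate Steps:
Function('g')(R) = Mul(2, Pow(R, 2)) (Function('g')(R) = Mul(R, Mul(2, R)) = Mul(2, Pow(R, 2)))
Function('N')(h) = Add(-2, Mul(5, h))
Mul(-5, Add(Function('g')(7), Function('N')(p))) = Mul(-5, Add(Mul(2, Pow(7, 2)), Add(-2, Mul(5, 1)))) = Mul(-5, Add(Mul(2, 49), Add(-2, 5))) = Mul(-5, Add(98, 3)) = Mul(-5, 101) = -505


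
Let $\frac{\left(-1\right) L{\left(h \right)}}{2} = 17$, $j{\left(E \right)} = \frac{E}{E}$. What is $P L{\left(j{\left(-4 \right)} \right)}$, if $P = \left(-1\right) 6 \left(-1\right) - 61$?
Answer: $1870$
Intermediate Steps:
$j{\left(E \right)} = 1$
$L{\left(h \right)} = -34$ ($L{\left(h \right)} = \left(-2\right) 17 = -34$)
$P = -55$ ($P = \left(-6\right) \left(-1\right) - 61 = 6 - 61 = -55$)
$P L{\left(j{\left(-4 \right)} \right)} = \left(-55\right) \left(-34\right) = 1870$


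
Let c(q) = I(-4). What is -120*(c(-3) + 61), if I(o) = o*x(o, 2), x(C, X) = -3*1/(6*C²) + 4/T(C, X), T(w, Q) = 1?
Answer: -5415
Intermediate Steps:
x(C, X) = 4 - 1/(2*C²) (x(C, X) = -3*1/(6*C²) + 4/1 = -3*1/(6*C²) + 4*1 = -1/(2*C²) + 4 = 4 - 1/(2*C²))
I(o) = o*(4 - 1/(2*o²))
c(q) = -127/8 (c(q) = 4*(-4) - ½/(-4) = -16 - ½*(-¼) = -16 + ⅛ = -127/8)
-120*(c(-3) + 61) = -120*(-127/8 + 61) = -120*361/8 = -5415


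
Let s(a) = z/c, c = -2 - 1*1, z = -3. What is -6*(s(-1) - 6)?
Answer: 30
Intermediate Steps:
c = -3 (c = -2 - 1 = -3)
s(a) = 1 (s(a) = -3/(-3) = -3*(-⅓) = 1)
-6*(s(-1) - 6) = -6*(1 - 6) = -6*(-5) = 30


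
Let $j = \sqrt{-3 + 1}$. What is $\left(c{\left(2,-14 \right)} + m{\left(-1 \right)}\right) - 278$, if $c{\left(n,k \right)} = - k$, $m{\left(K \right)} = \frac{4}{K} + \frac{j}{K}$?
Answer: $-268 - i \sqrt{2} \approx -268.0 - 1.4142 i$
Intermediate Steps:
$j = i \sqrt{2}$ ($j = \sqrt{-2} = i \sqrt{2} \approx 1.4142 i$)
$m{\left(K \right)} = \frac{4}{K} + \frac{i \sqrt{2}}{K}$
$\left(c{\left(2,-14 \right)} + m{\left(-1 \right)}\right) - 278 = \left(\left(-1\right) \left(-14\right) + \frac{4 + i \sqrt{2}}{-1}\right) - 278 = \left(14 - \left(4 + i \sqrt{2}\right)\right) - 278 = \left(10 - i \sqrt{2}\right) - 278 = -268 - i \sqrt{2}$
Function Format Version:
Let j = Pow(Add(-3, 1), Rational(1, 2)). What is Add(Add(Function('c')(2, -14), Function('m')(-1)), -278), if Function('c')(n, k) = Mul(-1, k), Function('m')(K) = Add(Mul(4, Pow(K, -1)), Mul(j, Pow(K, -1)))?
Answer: Add(-268, Mul(-1, I, Pow(2, Rational(1, 2)))) ≈ Add(-268.00, Mul(-1.4142, I))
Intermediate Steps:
j = Mul(I, Pow(2, Rational(1, 2))) (j = Pow(-2, Rational(1, 2)) = Mul(I, Pow(2, Rational(1, 2))) ≈ Mul(1.4142, I))
Function('m')(K) = Add(Mul(4, Pow(K, -1)), Mul(I, Pow(2, Rational(1, 2)), Pow(K, -1))) (Function('m')(K) = Add(Mul(4, Pow(K, -1)), Mul(Mul(I, Pow(2, Rational(1, 2))), Pow(K, -1))) = Add(Mul(4, Pow(K, -1)), Mul(I, Pow(2, Rational(1, 2)), Pow(K, -1))))
Add(Add(Function('c')(2, -14), Function('m')(-1)), -278) = Add(Add(Mul(-1, -14), Mul(Pow(-1, -1), Add(4, Mul(I, Pow(2, Rational(1, 2)))))), -278) = Add(Add(14, Mul(-1, Add(4, Mul(I, Pow(2, Rational(1, 2)))))), -278) = Add(Add(14, Add(-4, Mul(-1, I, Pow(2, Rational(1, 2))))), -278) = Add(Add(10, Mul(-1, I, Pow(2, Rational(1, 2)))), -278) = Add(-268, Mul(-1, I, Pow(2, Rational(1, 2))))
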